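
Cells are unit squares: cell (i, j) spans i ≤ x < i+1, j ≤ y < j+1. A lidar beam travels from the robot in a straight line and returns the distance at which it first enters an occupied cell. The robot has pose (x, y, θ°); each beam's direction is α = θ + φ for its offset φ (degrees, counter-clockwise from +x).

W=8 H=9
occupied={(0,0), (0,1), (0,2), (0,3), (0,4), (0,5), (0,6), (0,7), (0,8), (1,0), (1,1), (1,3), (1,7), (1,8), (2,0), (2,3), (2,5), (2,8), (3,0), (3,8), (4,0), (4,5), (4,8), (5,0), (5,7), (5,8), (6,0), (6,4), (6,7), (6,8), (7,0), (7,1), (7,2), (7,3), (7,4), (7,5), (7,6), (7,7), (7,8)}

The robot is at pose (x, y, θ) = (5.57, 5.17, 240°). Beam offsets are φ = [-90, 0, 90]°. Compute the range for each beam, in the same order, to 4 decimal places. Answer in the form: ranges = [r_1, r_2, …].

ranges = [0.6582, 4.8151, 0.4965]

beam 1: φ=-90°, α=150°
  dir = (cos 150°, sin 150°) = (-0.8660, 0.5000); from cell (5,5)
  next x-line at t=0.6582, next y-line at t=1.6600; Δt_x=1.1547, Δt_y=2.0000
    x: enter (4,5) at t=0.6582 ← occupied
  → r_1 = 0.6582
beam 2: φ=0°, α=240°
  dir = (cos 240°, sin 240°) = (-0.5000, -0.8660); from cell (5,5)
  next x-line at t=1.1400, next y-line at t=0.1963; Δt_x=2.0000, Δt_y=1.1547
    y: enter (5,4) at t=0.1963
    x: enter (4,4) at t=1.1400
    y: enter (4,3) at t=1.3510
    y: enter (4,2) at t=2.5057
    x: enter (3,2) at t=3.1400
    y: enter (3,1) at t=3.6604
    y: enter (3,0) at t=4.8151 ← occupied
  → r_2 = 4.8151
beam 3: φ=90°, α=330°
  dir = (cos 330°, sin 330°) = (0.8660, -0.5000); from cell (5,5)
  next x-line at t=0.4965, next y-line at t=0.3400; Δt_x=1.1547, Δt_y=2.0000
    y: enter (5,4) at t=0.3400
    x: enter (6,4) at t=0.4965 ← occupied
  → r_3 = 0.4965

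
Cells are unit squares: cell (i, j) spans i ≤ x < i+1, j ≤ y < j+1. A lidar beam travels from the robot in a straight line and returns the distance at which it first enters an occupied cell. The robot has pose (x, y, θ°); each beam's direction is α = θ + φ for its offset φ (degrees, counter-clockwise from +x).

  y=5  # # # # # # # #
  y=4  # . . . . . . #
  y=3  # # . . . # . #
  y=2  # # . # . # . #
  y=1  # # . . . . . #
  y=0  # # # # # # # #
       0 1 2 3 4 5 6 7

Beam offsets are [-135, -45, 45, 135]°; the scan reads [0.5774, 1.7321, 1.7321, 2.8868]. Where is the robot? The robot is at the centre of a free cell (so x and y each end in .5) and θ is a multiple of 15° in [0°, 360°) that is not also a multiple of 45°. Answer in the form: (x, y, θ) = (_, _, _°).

Candidates: 18 free-cell centres × 16 headings = 288 poses. Raycast each; keep the one whose scan matches to 4 dp.
  (6.5, 3.5, 240°): beam 1 = 1.5529 ≠ 0.5774 ✗
  (4.5, 1.5, 210°): beam 1 = 1.9319 ≠ 0.5774 ✗
  (2.5, 1.5, 285°): beam 2 = 0.5774 ≠ 1.7321 ✗
  …
  (3.5, 3.5, 15°): r_1=0.5774, r_2=1.7321, r_3=1.7321, r_4=2.8868 — all match ✓
Only this pose fits every beam.

(x, y, θ) = (3.5, 3.5, 15°)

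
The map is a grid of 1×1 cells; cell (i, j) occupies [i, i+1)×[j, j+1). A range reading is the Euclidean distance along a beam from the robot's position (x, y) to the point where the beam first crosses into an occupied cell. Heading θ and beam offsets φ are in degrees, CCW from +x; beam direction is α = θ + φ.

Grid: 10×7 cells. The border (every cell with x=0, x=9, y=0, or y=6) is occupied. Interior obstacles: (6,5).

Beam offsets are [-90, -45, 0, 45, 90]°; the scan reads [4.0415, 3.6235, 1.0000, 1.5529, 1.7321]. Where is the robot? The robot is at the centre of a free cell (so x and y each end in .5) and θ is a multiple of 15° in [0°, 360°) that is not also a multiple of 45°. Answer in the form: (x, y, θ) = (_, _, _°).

Enumerate (i+0.5, j+0.5, θ) over the 39 free cells and 16 admissible headings. For each, cast all 5 beams and compare to the given ranges.
  (6.5, 3.5, 195°): beam 1 = 1.5529 ≠ 4.0415 ✗
  (5.5, 2.5, 165°): beam 1 = 2.5882 ≠ 4.0415 ✗
  (2.5, 4.5, 150°): beam 1 = 1.7321 ≠ 4.0415 ✗
  (1.5, 2.5, 105°): beam 1 = 7.7646 ≠ 4.0415 ✗
  …
  (5.5, 4.5, 30°): r_1=4.0415, r_2=3.6235, r_3=1.0000, r_4=1.5529, r_5=1.7321 — all match ✓
Unique over the lattice → pose = (5.5, 4.5, 30°).

(x, y, θ) = (5.5, 4.5, 30°)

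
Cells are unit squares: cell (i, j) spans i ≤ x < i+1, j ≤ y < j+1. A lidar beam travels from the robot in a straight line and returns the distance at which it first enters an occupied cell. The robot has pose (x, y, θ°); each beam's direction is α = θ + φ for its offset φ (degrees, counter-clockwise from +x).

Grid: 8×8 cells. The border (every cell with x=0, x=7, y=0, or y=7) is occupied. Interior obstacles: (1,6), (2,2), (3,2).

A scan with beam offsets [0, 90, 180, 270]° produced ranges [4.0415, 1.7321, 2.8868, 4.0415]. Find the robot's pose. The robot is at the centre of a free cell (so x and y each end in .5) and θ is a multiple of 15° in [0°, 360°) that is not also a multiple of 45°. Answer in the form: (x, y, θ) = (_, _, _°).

Enumerate (i+0.5, j+0.5, θ) over the 33 free cells and 16 admissible headings. For each, cast all 4 beams and compare to the given ranges.
  (6.5, 3.5, 15°): beam 1 = 0.5176 ≠ 4.0415 ✗
  (3.5, 4.5, 285°): beam 1 = 1.5529 ≠ 4.0415 ✗
  (5.5, 3.5, 15°): beam 1 = 1.5529 ≠ 4.0415 ✗
  (1.5, 2.5, 195°): beam 1 = 0.5176 ≠ 4.0415 ✗
  (6.5, 6.5, 240°): beam 1 = 5.0000 ≠ 4.0415 ✗
  …
  (5.5, 4.5, 240°): r_1=4.0415, r_2=1.7321, r_3=2.8868, r_4=4.0415 — all match ✓
No second candidate reproduces the full scan.

(x, y, θ) = (5.5, 4.5, 240°)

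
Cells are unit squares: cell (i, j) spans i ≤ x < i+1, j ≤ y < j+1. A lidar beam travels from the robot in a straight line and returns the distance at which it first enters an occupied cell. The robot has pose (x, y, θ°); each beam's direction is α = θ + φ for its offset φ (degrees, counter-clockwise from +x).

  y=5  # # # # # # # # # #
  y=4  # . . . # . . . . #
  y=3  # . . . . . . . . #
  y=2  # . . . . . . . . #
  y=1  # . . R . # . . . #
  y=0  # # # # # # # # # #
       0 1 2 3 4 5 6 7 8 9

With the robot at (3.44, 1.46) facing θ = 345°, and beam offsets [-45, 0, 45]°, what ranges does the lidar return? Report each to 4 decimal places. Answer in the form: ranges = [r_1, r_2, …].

beam 1: φ=-45°, α=300°
  d=(0.5000,-0.8660)  start (3,1)  tX=1.1200 tY=0.5312  stride 1/|dx|=2.0000 1/|dy|=1.1547
    cross y-line → (3,0), t=0.5312 (wall)
  → r_1 = 0.5312
beam 2: φ=0°, α=345°
  d=(0.9659,-0.2588)  start (3,1)  tX=0.5798 tY=1.7773  stride 1/|dx|=1.0353 1/|dy|=3.8637
    cross x-line → (4,1), t=0.5798
    cross x-line → (5,1), t=1.6150 (wall)
  → r_2 = 1.6150
beam 3: φ=45°, α=30°
  d=(0.8660,0.5000)  start (3,1)  tX=0.6466 tY=1.0800  stride 1/|dx|=1.1547 1/|dy|=2.0000
    cross x-line → (4,1), t=0.6466
    cross y-line → (4,2), t=1.0800
    cross x-line → (5,2), t=1.8013
    cross x-line → (6,2), t=2.9560
    cross y-line → (6,3), t=3.0800
    cross x-line → (7,3), t=4.1107
    cross y-line → (7,4), t=5.0800
    cross x-line → (8,4), t=5.2654
    cross x-line → (9,4), t=6.4201 (wall)
  → r_3 = 6.4201

ranges = [0.5312, 1.6150, 6.4201]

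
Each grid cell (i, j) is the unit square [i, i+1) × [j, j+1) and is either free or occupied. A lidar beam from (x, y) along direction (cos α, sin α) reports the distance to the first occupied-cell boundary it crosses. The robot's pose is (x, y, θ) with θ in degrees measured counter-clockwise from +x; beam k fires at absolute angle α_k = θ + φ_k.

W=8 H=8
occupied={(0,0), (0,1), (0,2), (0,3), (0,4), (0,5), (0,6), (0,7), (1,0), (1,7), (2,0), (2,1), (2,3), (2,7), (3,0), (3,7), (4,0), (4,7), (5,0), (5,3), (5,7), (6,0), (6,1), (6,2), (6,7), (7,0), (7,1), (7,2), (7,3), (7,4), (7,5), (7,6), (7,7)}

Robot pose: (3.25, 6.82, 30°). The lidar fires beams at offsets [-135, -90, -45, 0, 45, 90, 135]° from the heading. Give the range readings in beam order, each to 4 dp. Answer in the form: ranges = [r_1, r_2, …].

ranges = [2.9195, 3.5000, 3.8823, 0.3600, 0.1863, 0.2078, 0.6955]

beam 1: φ=-135°, α=255°
  d=(-0.2588,-0.9659)  start (3,6)  tX=0.9659 tY=0.8489  stride 1/|dx|=3.8637 1/|dy|=1.0353
    cross y-line → (3,5), t=0.8489
    cross x-line → (2,5), t=0.9659
    cross y-line → (2,4), t=1.8842
    cross y-line → (2,3), t=2.9195 (wall)
  → r_1 = 2.9195
beam 2: φ=-90°, α=300°
  d=(0.5000,-0.8660)  start (3,6)  tX=1.5000 tY=0.9469  stride 1/|dx|=2.0000 1/|dy|=1.1547
    cross y-line → (3,5), t=0.9469
    cross x-line → (4,5), t=1.5000
    cross y-line → (4,4), t=2.1016
    cross y-line → (4,3), t=3.2563
    cross x-line → (5,3), t=3.5000 (wall)
  → r_2 = 3.5000
beam 3: φ=-45°, α=345°
  d=(0.9659,-0.2588)  start (3,6)  tX=0.7765 tY=3.1682  stride 1/|dx|=1.0353 1/|dy|=3.8637
    cross x-line → (4,6), t=0.7765
    cross x-line → (5,6), t=1.8117
    cross x-line → (6,6), t=2.8470
    cross y-line → (6,5), t=3.1682
    cross x-line → (7,5), t=3.8823 (wall)
  → r_3 = 3.8823
beam 4: φ=0°, α=30°
  d=(0.8660,0.5000)  start (3,6)  tX=0.8660 tY=0.3600  stride 1/|dx|=1.1547 1/|dy|=2.0000
    cross y-line → (3,7), t=0.3600 (wall)
  → r_4 = 0.3600
beam 5: φ=45°, α=75°
  d=(0.2588,0.9659)  start (3,6)  tX=2.8978 tY=0.1863  stride 1/|dx|=3.8637 1/|dy|=1.0353
    cross y-line → (3,7), t=0.1863 (wall)
  → r_5 = 0.1863
beam 6: φ=90°, α=120°
  d=(-0.5000,0.8660)  start (3,6)  tX=0.5000 tY=0.2078  stride 1/|dx|=2.0000 1/|dy|=1.1547
    cross y-line → (3,7), t=0.2078 (wall)
  → r_6 = 0.2078
beam 7: φ=135°, α=165°
  d=(-0.9659,0.2588)  start (3,6)  tX=0.2588 tY=0.6955  stride 1/|dx|=1.0353 1/|dy|=3.8637
    cross x-line → (2,6), t=0.2588
    cross y-line → (2,7), t=0.6955 (wall)
  → r_7 = 0.6955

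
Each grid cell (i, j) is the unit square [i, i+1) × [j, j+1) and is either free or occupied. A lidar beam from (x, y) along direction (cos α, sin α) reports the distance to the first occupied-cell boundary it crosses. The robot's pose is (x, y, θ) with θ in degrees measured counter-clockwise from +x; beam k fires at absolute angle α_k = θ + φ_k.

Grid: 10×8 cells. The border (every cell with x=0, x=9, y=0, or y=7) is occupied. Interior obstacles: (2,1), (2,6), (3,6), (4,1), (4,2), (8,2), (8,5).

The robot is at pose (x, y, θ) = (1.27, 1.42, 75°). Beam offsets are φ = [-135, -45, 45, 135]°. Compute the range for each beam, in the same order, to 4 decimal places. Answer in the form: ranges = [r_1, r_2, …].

beam 1: φ=-135°, α=300°
  d=(0.5000,-0.8660)  start (1,1)  tX=1.4600 tY=0.4850  stride 1/|dx|=2.0000 1/|dy|=1.1547
    cross y-line → (1,0), t=0.4850 (wall)
  → r_1 = 0.4850
beam 2: φ=-45°, α=30°
  d=(0.8660,0.5000)  start (1,1)  tX=0.8429 tY=1.1600  stride 1/|dx|=1.1547 1/|dy|=2.0000
    cross x-line → (2,1), t=0.8429 (wall)
  → r_2 = 0.8429
beam 3: φ=45°, α=120°
  d=(-0.5000,0.8660)  start (1,1)  tX=0.5400 tY=0.6697  stride 1/|dx|=2.0000 1/|dy|=1.1547
    cross x-line → (0,1), t=0.5400 (wall)
  → r_3 = 0.5400
beam 4: φ=135°, α=210°
  d=(-0.8660,-0.5000)  start (1,1)  tX=0.3118 tY=0.8400  stride 1/|dx|=1.1547 1/|dy|=2.0000
    cross x-line → (0,1), t=0.3118 (wall)
  → r_4 = 0.3118

ranges = [0.4850, 0.8429, 0.5400, 0.3118]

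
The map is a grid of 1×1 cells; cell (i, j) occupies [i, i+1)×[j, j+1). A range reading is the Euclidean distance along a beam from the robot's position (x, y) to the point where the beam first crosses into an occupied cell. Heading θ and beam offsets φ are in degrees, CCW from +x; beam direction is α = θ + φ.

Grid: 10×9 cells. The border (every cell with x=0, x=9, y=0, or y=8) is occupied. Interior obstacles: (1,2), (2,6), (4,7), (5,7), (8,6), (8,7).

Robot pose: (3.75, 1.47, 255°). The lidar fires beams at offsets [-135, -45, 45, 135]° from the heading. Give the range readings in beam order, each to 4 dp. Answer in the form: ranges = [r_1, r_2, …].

beam 1: φ=-135°, α=120°
  d=(-0.5000,0.8660)  start (3,1)  tX=1.5000 tY=0.6120  stride 1/|dx|=2.0000 1/|dy|=1.1547
    cross y-line → (3,2), t=0.6120
    cross x-line → (2,2), t=1.5000
    cross y-line → (2,3), t=1.7667
    cross y-line → (2,4), t=2.9214
    cross x-line → (1,4), t=3.5000
    cross y-line → (1,5), t=4.0761
    cross y-line → (1,6), t=5.2308
    cross x-line → (0,6), t=5.5000 (wall)
  → r_1 = 5.5000
beam 2: φ=-45°, α=210°
  d=(-0.8660,-0.5000)  start (3,1)  tX=0.8660 tY=0.9400  stride 1/|dx|=1.1547 1/|dy|=2.0000
    cross x-line → (2,1), t=0.8660
    cross y-line → (2,0), t=0.9400 (wall)
  → r_2 = 0.9400
beam 3: φ=45°, α=300°
  d=(0.5000,-0.8660)  start (3,1)  tX=0.5000 tY=0.5427  stride 1/|dx|=2.0000 1/|dy|=1.1547
    cross x-line → (4,1), t=0.5000
    cross y-line → (4,0), t=0.5427 (wall)
  → r_3 = 0.5427
beam 4: φ=135°, α=30°
  d=(0.8660,0.5000)  start (3,1)  tX=0.2887 tY=1.0600  stride 1/|dx|=1.1547 1/|dy|=2.0000
    cross x-line → (4,1), t=0.2887
    cross y-line → (4,2), t=1.0600
    cross x-line → (5,2), t=1.4434
    cross x-line → (6,2), t=2.5981
    cross y-line → (6,3), t=3.0600
    cross x-line → (7,3), t=3.7528
    cross x-line → (8,3), t=4.9075
    cross y-line → (8,4), t=5.0600
    cross x-line → (9,4), t=6.0622 (wall)
  → r_4 = 6.0622

ranges = [5.5000, 0.9400, 0.5427, 6.0622]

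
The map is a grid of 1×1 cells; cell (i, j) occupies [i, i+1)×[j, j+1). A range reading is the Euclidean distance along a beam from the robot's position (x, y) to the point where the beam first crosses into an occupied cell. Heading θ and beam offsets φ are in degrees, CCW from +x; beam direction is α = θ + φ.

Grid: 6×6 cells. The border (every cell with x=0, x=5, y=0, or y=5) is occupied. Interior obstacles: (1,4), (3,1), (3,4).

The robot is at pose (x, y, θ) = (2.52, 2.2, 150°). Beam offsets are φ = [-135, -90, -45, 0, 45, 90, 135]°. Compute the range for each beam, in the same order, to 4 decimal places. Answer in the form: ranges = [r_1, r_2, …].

ranges = [2.5675, 2.0785, 2.0091, 1.7551, 1.5736, 1.3856, 1.2423]

beam 1: φ=-135°, α=15°
  direction (0.9659, 0.2588); cell (2,2); t to first gridline: x 0.4969, y 3.0910 (then +1.0353 / +3.8637)
    (3,2) via x @ 0.4969
    (4,2) via x @ 1.5322
    (5,2) via x @ 2.5675  # hit
  → r_1 = 2.5675
beam 2: φ=-90°, α=60°
  direction (0.5000, 0.8660); cell (2,2); t to first gridline: x 0.9600, y 0.9238 (then +2.0000 / +1.1547)
    (2,3) via y @ 0.9238
    (3,3) via x @ 0.9600
    (3,4) via y @ 2.0785  # hit
  → r_2 = 2.0785
beam 3: φ=-45°, α=105°
  direction (-0.2588, 0.9659); cell (2,2); t to first gridline: x 2.0091, y 0.8282 (then +3.8637 / +1.0353)
    (2,3) via y @ 0.8282
    (2,4) via y @ 1.8635
    (1,4) via x @ 2.0091  # hit
  → r_3 = 2.0091
beam 4: φ=0°, α=150°
  direction (-0.8660, 0.5000); cell (2,2); t to first gridline: x 0.6004, y 1.6000 (then +1.1547 / +2.0000)
    (1,2) via x @ 0.6004
    (1,3) via y @ 1.6000
    (0,3) via x @ 1.7551  # hit
  → r_4 = 1.7551
beam 5: φ=45°, α=195°
  direction (-0.9659, -0.2588); cell (2,2); t to first gridline: x 0.5383, y 0.7727 (then +1.0353 / +3.8637)
    (1,2) via x @ 0.5383
    (1,1) via y @ 0.7727
    (0,1) via x @ 1.5736  # hit
  → r_5 = 1.5736
beam 6: φ=90°, α=240°
  direction (-0.5000, -0.8660); cell (2,2); t to first gridline: x 1.0400, y 0.2309 (then +2.0000 / +1.1547)
    (2,1) via y @ 0.2309
    (1,1) via x @ 1.0400
    (1,0) via y @ 1.3856  # hit
  → r_6 = 1.3856
beam 7: φ=135°, α=285°
  direction (0.2588, -0.9659); cell (2,2); t to first gridline: x 1.8546, y 0.2071 (then +3.8637 / +1.0353)
    (2,1) via y @ 0.2071
    (2,0) via y @ 1.2423  # hit
  → r_7 = 1.2423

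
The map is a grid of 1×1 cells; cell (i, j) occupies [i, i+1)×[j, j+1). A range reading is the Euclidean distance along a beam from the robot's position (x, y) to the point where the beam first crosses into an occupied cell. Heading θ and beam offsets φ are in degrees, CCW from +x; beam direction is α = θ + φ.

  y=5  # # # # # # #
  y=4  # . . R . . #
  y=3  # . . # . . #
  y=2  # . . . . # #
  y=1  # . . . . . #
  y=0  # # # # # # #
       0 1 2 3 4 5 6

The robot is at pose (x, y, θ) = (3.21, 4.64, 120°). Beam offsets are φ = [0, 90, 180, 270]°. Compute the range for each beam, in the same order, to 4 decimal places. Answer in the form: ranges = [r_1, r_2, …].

ranges = [0.4157, 2.5519, 0.7390, 0.7200]

beam 1: φ=0°, α=120°
  d=(-0.5000,0.8660)  start (3,4)  tX=0.4200 tY=0.4157  stride 1/|dx|=2.0000 1/|dy|=1.1547
    cross y-line → (3,5), t=0.4157 (wall)
  → r_1 = 0.4157
beam 2: φ=90°, α=210°
  d=(-0.8660,-0.5000)  start (3,4)  tX=0.2425 tY=1.2800  stride 1/|dx|=1.1547 1/|dy|=2.0000
    cross x-line → (2,4), t=0.2425
    cross y-line → (2,3), t=1.2800
    cross x-line → (1,3), t=1.3972
    cross x-line → (0,3), t=2.5519 (wall)
  → r_2 = 2.5519
beam 3: φ=180°, α=300°
  d=(0.5000,-0.8660)  start (3,4)  tX=1.5800 tY=0.7390  stride 1/|dx|=2.0000 1/|dy|=1.1547
    cross y-line → (3,3), t=0.7390 (wall)
  → r_3 = 0.7390
beam 4: φ=270°, α=30°
  d=(0.8660,0.5000)  start (3,4)  tX=0.9122 tY=0.7200  stride 1/|dx|=1.1547 1/|dy|=2.0000
    cross y-line → (3,5), t=0.7200 (wall)
  → r_4 = 0.7200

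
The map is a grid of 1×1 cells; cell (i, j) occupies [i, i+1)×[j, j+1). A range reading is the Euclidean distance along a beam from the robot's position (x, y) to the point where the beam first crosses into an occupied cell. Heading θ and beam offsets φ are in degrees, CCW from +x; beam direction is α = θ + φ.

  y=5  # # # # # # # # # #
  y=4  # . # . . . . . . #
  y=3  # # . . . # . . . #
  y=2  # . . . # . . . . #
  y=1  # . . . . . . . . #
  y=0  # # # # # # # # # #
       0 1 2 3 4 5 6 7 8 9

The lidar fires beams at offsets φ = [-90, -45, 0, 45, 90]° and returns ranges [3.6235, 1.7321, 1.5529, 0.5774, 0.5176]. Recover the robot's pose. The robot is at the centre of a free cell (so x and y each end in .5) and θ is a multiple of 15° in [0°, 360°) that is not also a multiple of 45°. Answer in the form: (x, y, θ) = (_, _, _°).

The pose lattice has 28·16 = 448 candidates. Test each by forward raycasting.
  (4.5, 3.5, 345°): beam 1 = 0.5176 ≠ 3.6235 ✗
  (8.5, 1.5, 300°): beam 1 = 1.0000 ≠ 3.6235 ✗
  (3.5, 3.5, 75°): beam 1 = 1.5529 ≠ 3.6235 ✗
  (5.5, 1.5, 120°): beam 1 = 4.0415 ≠ 3.6235 ✗
  (8.5, 1.5, 75°): beam 1 = 0.5176 ≠ 3.6235 ✗
  …
  (7.5, 4.5, 15°): r_1=3.6235, r_2=1.7321, r_3=1.5529, r_4=0.5774, r_5=0.5176 — all match ✓
No second candidate reproduces the full scan.

(x, y, θ) = (7.5, 4.5, 15°)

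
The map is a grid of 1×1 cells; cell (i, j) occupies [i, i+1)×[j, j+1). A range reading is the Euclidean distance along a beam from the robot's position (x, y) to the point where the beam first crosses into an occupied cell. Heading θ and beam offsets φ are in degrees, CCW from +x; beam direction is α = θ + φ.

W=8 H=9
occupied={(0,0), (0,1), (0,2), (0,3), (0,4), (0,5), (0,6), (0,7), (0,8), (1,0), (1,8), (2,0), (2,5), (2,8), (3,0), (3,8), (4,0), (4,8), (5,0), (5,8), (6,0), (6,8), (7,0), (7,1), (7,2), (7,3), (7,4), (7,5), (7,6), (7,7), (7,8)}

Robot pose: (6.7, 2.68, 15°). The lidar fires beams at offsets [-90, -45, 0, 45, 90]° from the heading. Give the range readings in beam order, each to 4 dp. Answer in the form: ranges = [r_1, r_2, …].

beam 1: φ=-90°, α=285°
  dir = (cos 285°, sin 285°) = (0.2588, -0.9659); from cell (6,2)
  next x-line at t=1.1591, next y-line at t=0.7040; Δt_x=3.8637, Δt_y=1.0353
    y: enter (6,1) at t=0.7040
    x: enter (7,1) at t=1.1591 ← occupied
  → r_1 = 1.1591
beam 2: φ=-45°, α=330°
  dir = (cos 330°, sin 330°) = (0.8660, -0.5000); from cell (6,2)
  next x-line at t=0.3464, next y-line at t=1.3600; Δt_x=1.1547, Δt_y=2.0000
    x: enter (7,2) at t=0.3464 ← occupied
  → r_2 = 0.3464
beam 3: φ=0°, α=15°
  dir = (cos 15°, sin 15°) = (0.9659, 0.2588); from cell (6,2)
  next x-line at t=0.3106, next y-line at t=1.2364; Δt_x=1.0353, Δt_y=3.8637
    x: enter (7,2) at t=0.3106 ← occupied
  → r_3 = 0.3106
beam 4: φ=45°, α=60°
  dir = (cos 60°, sin 60°) = (0.5000, 0.8660); from cell (6,2)
  next x-line at t=0.6000, next y-line at t=0.3695; Δt_x=2.0000, Δt_y=1.1547
    y: enter (6,3) at t=0.3695
    x: enter (7,3) at t=0.6000 ← occupied
  → r_4 = 0.6000
beam 5: φ=90°, α=105°
  dir = (cos 105°, sin 105°) = (-0.2588, 0.9659); from cell (6,2)
  next x-line at t=2.7046, next y-line at t=0.3313; Δt_x=3.8637, Δt_y=1.0353
    y: enter (6,3) at t=0.3313
    y: enter (6,4) at t=1.3666
    y: enter (6,5) at t=2.4018
    x: enter (5,5) at t=2.7046
    y: enter (5,6) at t=3.4371
    y: enter (5,7) at t=4.4724
    y: enter (5,8) at t=5.5077 ← occupied
  → r_5 = 5.5077

ranges = [1.1591, 0.3464, 0.3106, 0.6000, 5.5077]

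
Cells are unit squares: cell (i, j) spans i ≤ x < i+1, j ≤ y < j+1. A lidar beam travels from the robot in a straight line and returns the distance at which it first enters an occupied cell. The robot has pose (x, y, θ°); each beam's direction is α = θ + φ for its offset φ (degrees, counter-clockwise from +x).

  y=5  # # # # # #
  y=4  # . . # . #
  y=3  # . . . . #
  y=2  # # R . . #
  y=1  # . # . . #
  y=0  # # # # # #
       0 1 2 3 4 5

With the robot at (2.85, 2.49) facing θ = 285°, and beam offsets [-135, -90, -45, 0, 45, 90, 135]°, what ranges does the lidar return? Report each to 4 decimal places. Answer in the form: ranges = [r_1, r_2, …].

ranges = [0.9815, 0.8800, 0.5658, 0.5073, 2.4826, 2.2258, 1.7436]

beam 1: φ=-135°, α=150°
  direction (-0.8660, 0.5000); cell (2,2); t to first gridline: x 0.9815, y 1.0200 (then +1.1547 / +2.0000)
    (1,2) via x @ 0.9815  # hit
  → r_1 = 0.9815
beam 2: φ=-90°, α=195°
  direction (-0.9659, -0.2588); cell (2,2); t to first gridline: x 0.8800, y 1.8932 (then +1.0353 / +3.8637)
    (1,2) via x @ 0.8800  # hit
  → r_2 = 0.8800
beam 3: φ=-45°, α=240°
  direction (-0.5000, -0.8660); cell (2,2); t to first gridline: x 1.7000, y 0.5658 (then +2.0000 / +1.1547)
    (2,1) via y @ 0.5658  # hit
  → r_3 = 0.5658
beam 4: φ=0°, α=285°
  direction (0.2588, -0.9659); cell (2,2); t to first gridline: x 0.5796, y 0.5073 (then +3.8637 / +1.0353)
    (2,1) via y @ 0.5073  # hit
  → r_4 = 0.5073
beam 5: φ=45°, α=330°
  direction (0.8660, -0.5000); cell (2,2); t to first gridline: x 0.1732, y 0.9800 (then +1.1547 / +2.0000)
    (3,2) via x @ 0.1732
    (3,1) via y @ 0.9800
    (4,1) via x @ 1.3279
    (5,1) via x @ 2.4826  # hit
  → r_5 = 2.4826
beam 6: φ=90°, α=15°
  direction (0.9659, 0.2588); cell (2,2); t to first gridline: x 0.1553, y 1.9705 (then +1.0353 / +3.8637)
    (3,2) via x @ 0.1553
    (4,2) via x @ 1.1906
    (4,3) via y @ 1.9705
    (5,3) via x @ 2.2258  # hit
  → r_6 = 2.2258
beam 7: φ=135°, α=60°
  direction (0.5000, 0.8660); cell (2,2); t to first gridline: x 0.3000, y 0.5889 (then +2.0000 / +1.1547)
    (3,2) via x @ 0.3000
    (3,3) via y @ 0.5889
    (3,4) via y @ 1.7436  # hit
  → r_7 = 1.7436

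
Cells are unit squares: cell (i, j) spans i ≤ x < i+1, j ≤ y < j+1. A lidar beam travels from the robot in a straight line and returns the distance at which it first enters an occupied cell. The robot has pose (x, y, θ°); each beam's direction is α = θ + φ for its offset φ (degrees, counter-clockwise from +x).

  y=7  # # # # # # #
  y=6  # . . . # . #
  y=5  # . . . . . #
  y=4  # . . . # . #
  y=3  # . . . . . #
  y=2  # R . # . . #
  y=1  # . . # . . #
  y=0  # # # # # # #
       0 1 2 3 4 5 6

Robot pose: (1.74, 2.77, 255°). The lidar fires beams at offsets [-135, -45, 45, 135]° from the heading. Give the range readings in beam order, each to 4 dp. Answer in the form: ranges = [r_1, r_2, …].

ranges = [1.4800, 0.8545, 2.0438, 2.6096]

beam 1: φ=-135°, α=120°
  dir = (cos 120°, sin 120°) = (-0.5000, 0.8660); from cell (1,2)
  next x-line at t=1.4800, next y-line at t=0.2656; Δt_x=2.0000, Δt_y=1.1547
    y: enter (1,3) at t=0.2656
    y: enter (1,4) at t=1.4203
    x: enter (0,4) at t=1.4800 ← occupied
  → r_1 = 1.4800
beam 2: φ=-45°, α=210°
  dir = (cos 210°, sin 210°) = (-0.8660, -0.5000); from cell (1,2)
  next x-line at t=0.8545, next y-line at t=1.5400; Δt_x=1.1547, Δt_y=2.0000
    x: enter (0,2) at t=0.8545 ← occupied
  → r_2 = 0.8545
beam 3: φ=45°, α=300°
  dir = (cos 300°, sin 300°) = (0.5000, -0.8660); from cell (1,2)
  next x-line at t=0.5200, next y-line at t=0.8891; Δt_x=2.0000, Δt_y=1.1547
    x: enter (2,2) at t=0.5200
    y: enter (2,1) at t=0.8891
    y: enter (2,0) at t=2.0438 ← occupied
  → r_3 = 2.0438
beam 4: φ=135°, α=30°
  dir = (cos 30°, sin 30°) = (0.8660, 0.5000); from cell (1,2)
  next x-line at t=0.3002, next y-line at t=0.4600; Δt_x=1.1547, Δt_y=2.0000
    x: enter (2,2) at t=0.3002
    y: enter (2,3) at t=0.4600
    x: enter (3,3) at t=1.4549
    y: enter (3,4) at t=2.4600
    x: enter (4,4) at t=2.6096 ← occupied
  → r_4 = 2.6096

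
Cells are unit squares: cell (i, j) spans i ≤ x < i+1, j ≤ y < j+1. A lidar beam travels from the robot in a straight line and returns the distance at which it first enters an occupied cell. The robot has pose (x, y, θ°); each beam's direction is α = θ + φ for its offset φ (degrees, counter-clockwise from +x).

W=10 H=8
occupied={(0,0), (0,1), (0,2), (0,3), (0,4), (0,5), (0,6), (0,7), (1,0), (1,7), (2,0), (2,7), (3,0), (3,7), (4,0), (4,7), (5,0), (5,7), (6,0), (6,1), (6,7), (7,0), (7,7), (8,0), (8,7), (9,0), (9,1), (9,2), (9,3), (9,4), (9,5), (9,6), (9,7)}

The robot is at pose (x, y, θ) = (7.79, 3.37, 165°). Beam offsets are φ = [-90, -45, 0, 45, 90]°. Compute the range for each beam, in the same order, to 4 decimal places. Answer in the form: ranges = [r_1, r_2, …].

ranges = [3.7581, 4.1916, 7.0295, 4.7400, 2.4536]

beam 1: φ=-90°, α=75°
  dir = (cos 75°, sin 75°) = (0.2588, 0.9659); from cell (7,3)
  next x-line at t=0.8114, next y-line at t=0.6522; Δt_x=3.8637, Δt_y=1.0353
    y: enter (7,4) at t=0.6522
    x: enter (8,4) at t=0.8114
    y: enter (8,5) at t=1.6875
    y: enter (8,6) at t=2.7228
    y: enter (8,7) at t=3.7581 ← occupied
  → r_1 = 3.7581
beam 2: φ=-45°, α=120°
  dir = (cos 120°, sin 120°) = (-0.5000, 0.8660); from cell (7,3)
  next x-line at t=1.5800, next y-line at t=0.7275; Δt_x=2.0000, Δt_y=1.1547
    y: enter (7,4) at t=0.7275
    x: enter (6,4) at t=1.5800
    y: enter (6,5) at t=1.8822
    y: enter (6,6) at t=3.0369
    x: enter (5,6) at t=3.5800
    y: enter (5,7) at t=4.1916 ← occupied
  → r_2 = 4.1916
beam 3: φ=0°, α=165°
  dir = (cos 165°, sin 165°) = (-0.9659, 0.2588); from cell (7,3)
  next x-line at t=0.8179, next y-line at t=2.4341; Δt_x=1.0353, Δt_y=3.8637
    x: enter (6,3) at t=0.8179
    x: enter (5,3) at t=1.8531
    y: enter (5,4) at t=2.4341
    x: enter (4,4) at t=2.8884
    x: enter (3,4) at t=3.9237
    x: enter (2,4) at t=4.9590
    x: enter (1,4) at t=5.9942
    y: enter (1,5) at t=6.2978
    x: enter (0,5) at t=7.0295 ← occupied
  → r_3 = 7.0295
beam 4: φ=45°, α=210°
  dir = (cos 210°, sin 210°) = (-0.8660, -0.5000); from cell (7,3)
  next x-line at t=0.9122, next y-line at t=0.7400; Δt_x=1.1547, Δt_y=2.0000
    y: enter (7,2) at t=0.7400
    x: enter (6,2) at t=0.9122
    x: enter (5,2) at t=2.0669
    y: enter (5,1) at t=2.7400
    x: enter (4,1) at t=3.2216
    x: enter (3,1) at t=4.3763
    y: enter (3,0) at t=4.7400 ← occupied
  → r_4 = 4.7400
beam 5: φ=90°, α=255°
  dir = (cos 255°, sin 255°) = (-0.2588, -0.9659); from cell (7,3)
  next x-line at t=3.0523, next y-line at t=0.3831; Δt_x=3.8637, Δt_y=1.0353
    y: enter (7,2) at t=0.3831
    y: enter (7,1) at t=1.4183
    y: enter (7,0) at t=2.4536 ← occupied
  → r_5 = 2.4536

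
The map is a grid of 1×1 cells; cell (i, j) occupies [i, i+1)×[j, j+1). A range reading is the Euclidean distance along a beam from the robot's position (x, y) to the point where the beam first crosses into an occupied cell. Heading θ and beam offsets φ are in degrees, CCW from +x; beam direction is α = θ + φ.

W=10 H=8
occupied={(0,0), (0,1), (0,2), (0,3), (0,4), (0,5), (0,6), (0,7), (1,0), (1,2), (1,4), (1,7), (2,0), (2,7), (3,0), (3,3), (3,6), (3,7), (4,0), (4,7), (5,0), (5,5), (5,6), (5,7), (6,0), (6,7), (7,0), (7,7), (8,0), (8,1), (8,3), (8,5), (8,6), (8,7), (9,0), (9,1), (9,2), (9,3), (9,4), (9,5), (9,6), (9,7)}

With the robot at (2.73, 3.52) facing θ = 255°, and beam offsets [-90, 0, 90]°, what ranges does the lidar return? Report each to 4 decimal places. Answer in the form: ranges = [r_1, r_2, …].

ranges = [1.7910, 2.6089, 0.2795]

beam 1: φ=-90°, α=165°
  direction (-0.9659, 0.2588); cell (2,3); t to first gridline: x 0.7558, y 1.8546 (then +1.0353 / +3.8637)
    (1,3) via x @ 0.7558
    (0,3) via x @ 1.7910  # hit
  → r_1 = 1.7910
beam 2: φ=0°, α=255°
  direction (-0.2588, -0.9659); cell (2,3); t to first gridline: x 2.8205, y 0.5383 (then +3.8637 / +1.0353)
    (2,2) via y @ 0.5383
    (2,1) via y @ 1.5736
    (2,0) via y @ 2.6089  # hit
  → r_2 = 2.6089
beam 3: φ=90°, α=345°
  direction (0.9659, -0.2588); cell (2,3); t to first gridline: x 0.2795, y 2.0091 (then +1.0353 / +3.8637)
    (3,3) via x @ 0.2795  # hit
  → r_3 = 0.2795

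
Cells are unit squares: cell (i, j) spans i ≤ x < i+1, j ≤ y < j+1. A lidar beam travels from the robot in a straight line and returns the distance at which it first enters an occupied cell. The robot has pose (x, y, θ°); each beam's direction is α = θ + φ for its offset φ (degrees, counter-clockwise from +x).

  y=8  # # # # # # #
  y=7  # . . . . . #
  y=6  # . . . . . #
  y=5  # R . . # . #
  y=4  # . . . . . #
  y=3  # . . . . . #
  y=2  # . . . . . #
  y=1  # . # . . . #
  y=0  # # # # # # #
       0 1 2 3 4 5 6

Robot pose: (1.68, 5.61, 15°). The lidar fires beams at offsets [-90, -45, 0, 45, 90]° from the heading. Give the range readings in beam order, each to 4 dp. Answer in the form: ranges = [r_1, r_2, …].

beam 1: φ=-90°, α=285°
  dir = (cos 285°, sin 285°) = (0.2588, -0.9659); from cell (1,5)
  next x-line at t=1.2364, next y-line at t=0.6315; Δt_x=3.8637, Δt_y=1.0353
    y: enter (1,4) at t=0.6315
    x: enter (2,4) at t=1.2364
    y: enter (2,3) at t=1.6668
    y: enter (2,2) at t=2.7021
    y: enter (2,1) at t=3.7373 ← occupied
  → r_1 = 3.7373
beam 2: φ=-45°, α=330°
  dir = (cos 330°, sin 330°) = (0.8660, -0.5000); from cell (1,5)
  next x-line at t=0.3695, next y-line at t=1.2200; Δt_x=1.1547, Δt_y=2.0000
    x: enter (2,5) at t=0.3695
    y: enter (2,4) at t=1.2200
    x: enter (3,4) at t=1.5242
    x: enter (4,4) at t=2.6789
    y: enter (4,3) at t=3.2200
    x: enter (5,3) at t=3.8336
    x: enter (6,3) at t=4.9883 ← occupied
  → r_2 = 4.9883
beam 3: φ=0°, α=15°
  dir = (cos 15°, sin 15°) = (0.9659, 0.2588); from cell (1,5)
  next x-line at t=0.3313, next y-line at t=1.5068; Δt_x=1.0353, Δt_y=3.8637
    x: enter (2,5) at t=0.3313
    x: enter (3,5) at t=1.3666
    y: enter (3,6) at t=1.5068
    x: enter (4,6) at t=2.4018
    x: enter (5,6) at t=3.4371
    x: enter (6,6) at t=4.4724 ← occupied
  → r_3 = 4.4724
beam 4: φ=45°, α=60°
  dir = (cos 60°, sin 60°) = (0.5000, 0.8660); from cell (1,5)
  next x-line at t=0.6400, next y-line at t=0.4503; Δt_x=2.0000, Δt_y=1.1547
    y: enter (1,6) at t=0.4503
    x: enter (2,6) at t=0.6400
    y: enter (2,7) at t=1.6050
    x: enter (3,7) at t=2.6400
    y: enter (3,8) at t=2.7597 ← occupied
  → r_4 = 2.7597
beam 5: φ=90°, α=105°
  dir = (cos 105°, sin 105°) = (-0.2588, 0.9659); from cell (1,5)
  next x-line at t=2.6273, next y-line at t=0.4038; Δt_x=3.8637, Δt_y=1.0353
    y: enter (1,6) at t=0.4038
    y: enter (1,7) at t=1.4390
    y: enter (1,8) at t=2.4743 ← occupied
  → r_5 = 2.4743

ranges = [3.7373, 4.9883, 4.4724, 2.7597, 2.4743]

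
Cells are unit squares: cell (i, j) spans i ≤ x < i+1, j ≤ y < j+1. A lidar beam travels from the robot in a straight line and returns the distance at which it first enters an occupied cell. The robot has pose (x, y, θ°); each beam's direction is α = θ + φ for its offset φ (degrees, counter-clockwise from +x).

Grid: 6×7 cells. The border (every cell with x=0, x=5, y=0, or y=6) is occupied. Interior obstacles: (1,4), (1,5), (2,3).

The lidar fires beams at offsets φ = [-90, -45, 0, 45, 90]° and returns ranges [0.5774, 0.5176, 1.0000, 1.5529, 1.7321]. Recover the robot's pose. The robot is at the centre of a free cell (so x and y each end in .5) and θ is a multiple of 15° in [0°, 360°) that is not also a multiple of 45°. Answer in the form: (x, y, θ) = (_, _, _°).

Enumerate (i+0.5, j+0.5, θ) over the 17 free cells and 16 admissible headings. For each, cast all 5 beams and compare to the given ranges.
  (3.5, 2.5, 255°): beam 1 = 2.5882 ≠ 0.5774 ✗
  (2.5, 1.5, 75°): beam 1 = 1.9319 ≠ 0.5774 ✗
  (1.5, 1.5, 165°): beam 1 = 1.9319 ≠ 0.5774 ✗
  …
  (3.5, 5.5, 150°): r_1=0.5774, r_2=0.5176, r_3=1.0000, r_4=1.5529, r_5=1.7321 — all match ✓
No second candidate reproduces the full scan.

(x, y, θ) = (3.5, 5.5, 150°)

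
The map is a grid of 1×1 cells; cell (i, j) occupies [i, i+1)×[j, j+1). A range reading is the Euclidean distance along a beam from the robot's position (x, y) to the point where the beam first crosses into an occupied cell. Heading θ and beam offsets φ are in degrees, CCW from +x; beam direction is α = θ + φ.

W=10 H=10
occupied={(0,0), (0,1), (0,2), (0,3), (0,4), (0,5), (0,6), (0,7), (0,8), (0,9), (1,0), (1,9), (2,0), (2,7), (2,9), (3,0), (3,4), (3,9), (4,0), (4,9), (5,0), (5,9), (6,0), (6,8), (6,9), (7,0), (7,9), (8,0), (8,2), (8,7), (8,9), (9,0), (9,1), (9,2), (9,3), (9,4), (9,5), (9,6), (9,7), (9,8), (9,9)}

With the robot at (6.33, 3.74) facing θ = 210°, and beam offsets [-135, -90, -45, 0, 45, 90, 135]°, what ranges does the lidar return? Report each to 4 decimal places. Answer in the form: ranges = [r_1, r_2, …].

beam 1: φ=-135°, α=75°
  direction (0.2588, 0.9659); cell (6,3); t to first gridline: x 2.5887, y 0.2692 (then +3.8637 / +1.0353)
    (6,4) via y @ 0.2692
    (6,5) via y @ 1.3044
    (6,6) via y @ 2.3397
    (7,6) via x @ 2.5887
    (7,7) via y @ 3.3750
    (7,8) via y @ 4.4103
    (7,9) via y @ 5.4456  # hit
  → r_1 = 5.4456
beam 2: φ=-90°, α=120°
  direction (-0.5000, 0.8660); cell (6,3); t to first gridline: x 0.6600, y 0.3002 (then +2.0000 / +1.1547)
    (6,4) via y @ 0.3002
    (5,4) via x @ 0.6600
    (5,5) via y @ 1.4549
    (5,6) via y @ 2.6096
    (4,6) via x @ 2.6600
    (4,7) via y @ 3.7643
    (3,7) via x @ 4.6600
    (3,8) via y @ 4.9190
    (3,9) via y @ 6.0737  # hit
  → r_2 = 6.0737
beam 3: φ=-45°, α=165°
  direction (-0.9659, 0.2588); cell (6,3); t to first gridline: x 0.3416, y 1.0046 (then +1.0353 / +3.8637)
    (5,3) via x @ 0.3416
    (5,4) via y @ 1.0046
    (4,4) via x @ 1.3769
    (3,4) via x @ 2.4122  # hit
  → r_3 = 2.4122
beam 4: φ=0°, α=210°
  direction (-0.8660, -0.5000); cell (6,3); t to first gridline: x 0.3811, y 1.4800 (then +1.1547 / +2.0000)
    (5,3) via x @ 0.3811
    (5,2) via y @ 1.4800
    (4,2) via x @ 1.5358
    (3,2) via x @ 2.6905
    (3,1) via y @ 3.4800
    (2,1) via x @ 3.8452
    (1,1) via x @ 4.9999
    (1,0) via y @ 5.4800  # hit
  → r_4 = 5.4800
beam 5: φ=45°, α=255°
  direction (-0.2588, -0.9659); cell (6,3); t to first gridline: x 1.2750, y 0.7661 (then +3.8637 / +1.0353)
    (6,2) via y @ 0.7661
    (5,2) via x @ 1.2750
    (5,1) via y @ 1.8014
    (5,0) via y @ 2.8367  # hit
  → r_5 = 2.8367
beam 6: φ=90°, α=300°
  direction (0.5000, -0.8660); cell (6,3); t to first gridline: x 1.3400, y 0.8545 (then +2.0000 / +1.1547)
    (6,2) via y @ 0.8545
    (7,2) via x @ 1.3400
    (7,1) via y @ 2.0092
    (7,0) via y @ 3.1639  # hit
  → r_6 = 3.1639
beam 7: φ=135°, α=345°
  direction (0.9659, -0.2588); cell (6,3); t to first gridline: x 0.6936, y 2.8591 (then +1.0353 / +3.8637)
    (7,3) via x @ 0.6936
    (8,3) via x @ 1.7289
    (9,3) via x @ 2.7642  # hit
  → r_7 = 2.7642

ranges = [5.4456, 6.0737, 2.4122, 5.4800, 2.8367, 3.1639, 2.7642]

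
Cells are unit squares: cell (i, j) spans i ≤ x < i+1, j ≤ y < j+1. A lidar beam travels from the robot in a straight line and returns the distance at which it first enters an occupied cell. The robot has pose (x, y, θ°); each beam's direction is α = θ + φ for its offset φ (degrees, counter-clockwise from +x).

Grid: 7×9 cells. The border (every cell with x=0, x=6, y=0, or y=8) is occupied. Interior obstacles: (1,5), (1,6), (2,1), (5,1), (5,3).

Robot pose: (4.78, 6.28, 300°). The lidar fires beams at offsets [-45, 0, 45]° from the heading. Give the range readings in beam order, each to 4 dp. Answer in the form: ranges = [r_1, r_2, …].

ranges = [5.4663, 2.4400, 1.2630]

beam 1: φ=-45°, α=255°
  d=(-0.2588,-0.9659)  start (4,6)  tX=3.0137 tY=0.2899  stride 1/|dx|=3.8637 1/|dy|=1.0353
    cross y-line → (4,5), t=0.2899
    cross y-line → (4,4), t=1.3252
    cross y-line → (4,3), t=2.3604
    cross x-line → (3,3), t=3.0137
    cross y-line → (3,2), t=3.3957
    cross y-line → (3,1), t=4.4310
    cross y-line → (3,0), t=5.4663 (wall)
  → r_1 = 5.4663
beam 2: φ=0°, α=300°
  d=(0.5000,-0.8660)  start (4,6)  tX=0.4400 tY=0.3233  stride 1/|dx|=2.0000 1/|dy|=1.1547
    cross y-line → (4,5), t=0.3233
    cross x-line → (5,5), t=0.4400
    cross y-line → (5,4), t=1.4780
    cross x-line → (6,4), t=2.4400 (wall)
  → r_2 = 2.4400
beam 3: φ=45°, α=345°
  d=(0.9659,-0.2588)  start (4,6)  tX=0.2278 tY=1.0818  stride 1/|dx|=1.0353 1/|dy|=3.8637
    cross x-line → (5,6), t=0.2278
    cross y-line → (5,5), t=1.0818
    cross x-line → (6,5), t=1.2630 (wall)
  → r_3 = 1.2630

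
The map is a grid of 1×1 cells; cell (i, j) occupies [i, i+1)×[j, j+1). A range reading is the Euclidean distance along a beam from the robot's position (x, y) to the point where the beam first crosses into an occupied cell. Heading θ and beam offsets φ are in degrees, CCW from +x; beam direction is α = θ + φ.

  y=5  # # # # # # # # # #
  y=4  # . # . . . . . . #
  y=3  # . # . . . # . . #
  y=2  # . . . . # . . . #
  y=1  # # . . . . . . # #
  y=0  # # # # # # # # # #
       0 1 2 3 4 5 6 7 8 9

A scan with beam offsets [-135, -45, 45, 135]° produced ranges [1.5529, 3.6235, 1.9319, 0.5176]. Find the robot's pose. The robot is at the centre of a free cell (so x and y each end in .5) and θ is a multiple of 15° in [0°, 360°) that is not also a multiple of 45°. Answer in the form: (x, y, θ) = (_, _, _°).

(x, y, θ) = (4.5, 4.5, 300°)

Enumerate (i+0.5, j+0.5, θ) over the 26 free cells and 16 admissible headings. For each, cast all 4 beams and compare to the given ranges.
  (3.5, 3.5, 30°): beam 1 = 2.5882 ≠ 1.5529 ✗
  (6.5, 2.5, 120°): beam 1 = 1.9319 ≠ 1.5529 ✗
  (7.5, 4.5, 195°): beam 1 = 0.5774 ≠ 1.5529 ✗
  (3.5, 1.5, 30°): beam 1 = 0.5176 ≠ 1.5529 ✗
  …
  (4.5, 4.5, 300°): r_1=1.5529, r_2=3.6235, r_3=1.9319, r_4=0.5176 — all match ✓
Only this pose fits every beam.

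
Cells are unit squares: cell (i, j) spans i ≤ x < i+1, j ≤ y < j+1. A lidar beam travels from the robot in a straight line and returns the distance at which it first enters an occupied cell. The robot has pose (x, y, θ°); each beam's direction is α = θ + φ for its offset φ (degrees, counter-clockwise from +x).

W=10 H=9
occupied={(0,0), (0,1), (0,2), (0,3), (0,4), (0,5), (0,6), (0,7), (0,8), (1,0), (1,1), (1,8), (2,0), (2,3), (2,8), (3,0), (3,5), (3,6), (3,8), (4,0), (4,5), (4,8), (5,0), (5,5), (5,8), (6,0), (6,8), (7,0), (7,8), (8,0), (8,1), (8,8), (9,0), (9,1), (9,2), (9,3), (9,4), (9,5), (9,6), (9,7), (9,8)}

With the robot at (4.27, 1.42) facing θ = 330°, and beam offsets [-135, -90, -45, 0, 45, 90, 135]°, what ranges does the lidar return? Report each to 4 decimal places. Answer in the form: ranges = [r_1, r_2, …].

ranges = [1.6228, 0.4850, 0.4348, 0.8400, 4.8969, 7.5979, 3.7063]

beam 1: φ=-135°, α=195°
  dir = (cos 195°, sin 195°) = (-0.9659, -0.2588); from cell (4,1)
  next x-line at t=0.2795, next y-line at t=1.6228; Δt_x=1.0353, Δt_y=3.8637
    x: enter (3,1) at t=0.2795
    x: enter (2,1) at t=1.3148
    y: enter (2,0) at t=1.6228 ← occupied
  → r_1 = 1.6228
beam 2: φ=-90°, α=240°
  dir = (cos 240°, sin 240°) = (-0.5000, -0.8660); from cell (4,1)
  next x-line at t=0.5400, next y-line at t=0.4850; Δt_x=2.0000, Δt_y=1.1547
    y: enter (4,0) at t=0.4850 ← occupied
  → r_2 = 0.4850
beam 3: φ=-45°, α=285°
  dir = (cos 285°, sin 285°) = (0.2588, -0.9659); from cell (4,1)
  next x-line at t=2.8205, next y-line at t=0.4348; Δt_x=3.8637, Δt_y=1.0353
    y: enter (4,0) at t=0.4348 ← occupied
  → r_3 = 0.4348
beam 4: φ=0°, α=330°
  dir = (cos 330°, sin 330°) = (0.8660, -0.5000); from cell (4,1)
  next x-line at t=0.8429, next y-line at t=0.8400; Δt_x=1.1547, Δt_y=2.0000
    y: enter (4,0) at t=0.8400 ← occupied
  → r_4 = 0.8400
beam 5: φ=45°, α=15°
  dir = (cos 15°, sin 15°) = (0.9659, 0.2588); from cell (4,1)
  next x-line at t=0.7558, next y-line at t=2.2409; Δt_x=1.0353, Δt_y=3.8637
    x: enter (5,1) at t=0.7558
    x: enter (6,1) at t=1.7910
    y: enter (6,2) at t=2.2409
    x: enter (7,2) at t=2.8263
    x: enter (8,2) at t=3.8616
    x: enter (9,2) at t=4.8969 ← occupied
  → r_5 = 4.8969
beam 6: φ=90°, α=60°
  dir = (cos 60°, sin 60°) = (0.5000, 0.8660); from cell (4,1)
  next x-line at t=1.4600, next y-line at t=0.6697; Δt_x=2.0000, Δt_y=1.1547
    y: enter (4,2) at t=0.6697
    x: enter (5,2) at t=1.4600
    y: enter (5,3) at t=1.8244
    y: enter (5,4) at t=2.9791
    x: enter (6,4) at t=3.4600
    y: enter (6,5) at t=4.1338
    y: enter (6,6) at t=5.2885
    x: enter (7,6) at t=5.4600
    y: enter (7,7) at t=6.4432
    x: enter (8,7) at t=7.4600
    y: enter (8,8) at t=7.5979 ← occupied
  → r_6 = 7.5979
beam 7: φ=135°, α=105°
  dir = (cos 105°, sin 105°) = (-0.2588, 0.9659); from cell (4,1)
  next x-line at t=1.0432, next y-line at t=0.6005; Δt_x=3.8637, Δt_y=1.0353
    y: enter (4,2) at t=0.6005
    x: enter (3,2) at t=1.0432
    y: enter (3,3) at t=1.6357
    y: enter (3,4) at t=2.6710
    y: enter (3,5) at t=3.7063 ← occupied
  → r_7 = 3.7063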